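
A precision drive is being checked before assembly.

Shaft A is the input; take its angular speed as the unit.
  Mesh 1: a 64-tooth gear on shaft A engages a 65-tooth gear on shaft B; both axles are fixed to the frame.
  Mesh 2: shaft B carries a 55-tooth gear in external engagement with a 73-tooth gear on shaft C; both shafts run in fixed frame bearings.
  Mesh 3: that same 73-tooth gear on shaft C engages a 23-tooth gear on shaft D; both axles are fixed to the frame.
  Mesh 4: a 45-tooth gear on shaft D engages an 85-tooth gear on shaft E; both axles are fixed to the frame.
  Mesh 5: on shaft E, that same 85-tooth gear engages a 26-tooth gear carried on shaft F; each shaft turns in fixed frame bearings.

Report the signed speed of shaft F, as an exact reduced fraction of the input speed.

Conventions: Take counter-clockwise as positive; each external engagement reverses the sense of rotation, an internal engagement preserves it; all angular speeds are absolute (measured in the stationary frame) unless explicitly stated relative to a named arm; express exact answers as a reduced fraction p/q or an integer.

-15840/3887

5-mesh fixed-axis compound train (all bearings frame-fixed)
mesh 1 [64T→65T]: |ω|/ω_in = 1×64/65 = 64/65, sense flips to −
mesh 2 [55T→73T]: |ω|/ω_in = (64/65)×55/73 = 704/949, sense flips to +
mesh 3 [73T→23T]: |ω|/ω_in = (704/949)×73/23 = 704/299, sense flips to −
mesh 4 [45T→85T]: |ω|/ω_in = (704/299)×45/85 = 6336/5083, sense flips to +
mesh 5 [85T→26T]: |ω|/ω_in = (6336/5083)×85/26 = 15840/3887, sense flips to −
signed output speed (× input speed) = -15840/3887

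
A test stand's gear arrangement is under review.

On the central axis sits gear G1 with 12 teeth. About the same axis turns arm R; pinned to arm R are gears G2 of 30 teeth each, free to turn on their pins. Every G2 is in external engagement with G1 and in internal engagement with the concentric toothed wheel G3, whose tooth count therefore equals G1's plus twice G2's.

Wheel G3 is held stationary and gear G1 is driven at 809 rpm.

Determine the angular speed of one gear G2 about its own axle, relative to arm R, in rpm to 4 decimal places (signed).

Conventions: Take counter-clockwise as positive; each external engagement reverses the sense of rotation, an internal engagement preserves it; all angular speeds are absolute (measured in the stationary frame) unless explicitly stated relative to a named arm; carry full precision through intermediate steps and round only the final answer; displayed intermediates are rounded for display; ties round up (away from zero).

-277.3714 rpm

class = planetary set [G3 = 12+2·30 = 72; Willis about the carrier]
normalise by the input: solve with ω_sun = 1, then scale by 809 rpm
ring teeth: 12 + 2·30 = 72
12(ω_sun−ω_arm) = −72(ω_ring−ω_arm),  ω_ring = 0, ω_sun = 1
12(1−ω_arm) = −72(0−ω_arm)  ⇒  84·ω_arm = 12  ⇒  ω_arm = 1/7
sun–planet mesh: 12·(1−1/7) = −30·(ω_p−ω_arm)  ⇒  ω_p−ω_arm = -12/35
scale: ω_p−ω_arm = -12/35 × 809 rpm = -277.3714 rpm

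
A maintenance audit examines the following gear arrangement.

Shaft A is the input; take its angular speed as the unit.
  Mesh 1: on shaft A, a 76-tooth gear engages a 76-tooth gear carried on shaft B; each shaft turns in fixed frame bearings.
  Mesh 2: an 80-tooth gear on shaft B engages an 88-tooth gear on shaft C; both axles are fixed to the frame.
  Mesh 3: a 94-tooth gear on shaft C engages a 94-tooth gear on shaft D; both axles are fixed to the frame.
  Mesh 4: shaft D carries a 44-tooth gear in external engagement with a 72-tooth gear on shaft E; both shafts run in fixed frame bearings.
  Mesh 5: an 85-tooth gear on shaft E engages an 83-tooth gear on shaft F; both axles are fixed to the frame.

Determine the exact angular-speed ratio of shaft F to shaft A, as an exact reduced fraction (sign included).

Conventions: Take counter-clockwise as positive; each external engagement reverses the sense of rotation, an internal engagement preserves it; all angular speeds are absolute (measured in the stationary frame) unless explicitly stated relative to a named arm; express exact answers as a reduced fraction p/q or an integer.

-425/747

class = fixed-axis compound train [5 meshes; 5 ratios multiply, 5 sense flips]
mesh 1 [76T→76T]: running ratio 1, sense −
mesh 2 [80T→88T]: running ratio 10/11, sense +
mesh 3 [94T→94T]: running ratio 10/11, sense −
mesh 4 [44T→72T]: running ratio 5/9, sense +
mesh 5 [85T→83T]: running ratio 425/747, sense −
ω_out/ω_in = -425/747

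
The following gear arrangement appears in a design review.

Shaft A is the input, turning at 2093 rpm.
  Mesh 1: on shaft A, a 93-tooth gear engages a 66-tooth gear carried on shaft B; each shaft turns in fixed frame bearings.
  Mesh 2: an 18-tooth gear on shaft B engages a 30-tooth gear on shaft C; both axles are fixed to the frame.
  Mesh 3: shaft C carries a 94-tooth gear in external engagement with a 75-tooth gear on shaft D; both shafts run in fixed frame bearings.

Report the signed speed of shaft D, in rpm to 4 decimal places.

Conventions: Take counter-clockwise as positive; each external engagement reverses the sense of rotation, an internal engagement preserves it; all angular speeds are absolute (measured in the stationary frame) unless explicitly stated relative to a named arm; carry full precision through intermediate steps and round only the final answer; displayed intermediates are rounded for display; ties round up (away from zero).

topology: fixed-axis compound train — 3 meshes, A→D
mesh 1 [93T→66T]: ω = 2093.0000×93/66 = 2949.2273 rpm, sense flips to −
mesh 2 [18T→30T]: ω = 2949.2273×18/30 = 1769.5364 rpm, sense flips to +
mesh 3 [94T→75T]: ω = 1769.5364×94/75 = 2217.8189 rpm, sense flips to −
signed output speed = -2217.8189 rpm

-2217.8189 rpm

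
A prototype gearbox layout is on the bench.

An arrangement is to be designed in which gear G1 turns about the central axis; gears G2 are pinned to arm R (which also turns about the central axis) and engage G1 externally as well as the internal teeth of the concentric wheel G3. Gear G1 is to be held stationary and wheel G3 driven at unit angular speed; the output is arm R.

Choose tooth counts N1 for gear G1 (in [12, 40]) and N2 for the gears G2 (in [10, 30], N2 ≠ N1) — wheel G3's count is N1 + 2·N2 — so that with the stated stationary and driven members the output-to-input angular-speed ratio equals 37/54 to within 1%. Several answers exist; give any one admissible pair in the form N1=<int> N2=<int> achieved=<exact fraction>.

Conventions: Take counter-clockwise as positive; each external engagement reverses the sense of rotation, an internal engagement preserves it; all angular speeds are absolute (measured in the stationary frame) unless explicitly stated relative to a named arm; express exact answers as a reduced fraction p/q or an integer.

N1=17 N2=10 achieved=37/54

class = planetary set [ratio 37/54 wanted; Willis about the carrier]
Willis with ω_sun = 0: ω_arm/ω_ring = N3/(N1+N3); set equal to 37/54  ⇒  N3/N1 = (37/54)/(1 − 37/54) = 37/17
N3 = N1 + 2·N2  ⇒  N2/N1 = (N3/N1 − 1)/2 = (37/17 − 1)/2 = 10/17
smallest multiple with N1 ≥ 12 and N2 ≥ 10: k = 1  ⇒  N1 = 1·17 = 17, N2 = 1·10 = 10 (N1 ≤ 40, N2 ≤ 30, N2 ≠ N1 ✓), N3 = 17 + 2·10 = 37
check: N3/(N1+N3) with N1 = 17, N3 = 37 gives 37/54; |achieved − target| = 0 ≤ 37/5400 ✓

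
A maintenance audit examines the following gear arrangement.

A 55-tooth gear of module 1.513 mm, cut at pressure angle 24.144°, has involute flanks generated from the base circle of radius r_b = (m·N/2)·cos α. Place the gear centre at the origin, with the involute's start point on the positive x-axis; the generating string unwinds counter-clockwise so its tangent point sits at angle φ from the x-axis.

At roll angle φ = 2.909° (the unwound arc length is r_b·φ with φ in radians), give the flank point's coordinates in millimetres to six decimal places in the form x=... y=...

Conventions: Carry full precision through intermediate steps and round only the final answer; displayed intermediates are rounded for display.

x=38.016594 y=0.001656

recognized (one wheel, involute flank): single-mesh tooth geometry, m = 1.513, N = 55
pitch radius r_p = m·N/2 = 1.513·55/2 = 41.607500
base radius r_b = r_p·cos α = 41.607500·cos 24.144° = 37.967690
roll angle φ = 2.909° = 0.05077163 rad
x = r_b·(cos φ + φ·sin φ) = 38.016594
y = r_b·(sin φ − φ·cos φ) = 0.001656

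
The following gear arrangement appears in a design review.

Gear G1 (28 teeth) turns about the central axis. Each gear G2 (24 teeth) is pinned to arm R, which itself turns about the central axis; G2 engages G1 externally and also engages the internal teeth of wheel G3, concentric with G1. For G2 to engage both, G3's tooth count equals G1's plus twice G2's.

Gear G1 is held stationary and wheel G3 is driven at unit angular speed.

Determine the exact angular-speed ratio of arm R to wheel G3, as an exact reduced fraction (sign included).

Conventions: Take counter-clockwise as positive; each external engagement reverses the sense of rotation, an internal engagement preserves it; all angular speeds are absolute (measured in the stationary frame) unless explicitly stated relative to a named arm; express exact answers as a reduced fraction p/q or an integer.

19/26

topology: planetary set — G1 28T / G2 24T / G3 76T, arm = carrier (Willis)
ring teeth: 28 + 2·24 = 76
28(ω_sun−ω_arm) = −76(ω_ring−ω_arm),  ω_sun = 0, ω_ring = 1
28(0−ω_arm) = −76(1−ω_arm)  ⇒  104·ω_arm = 76  ⇒  ω_arm = 19/26
ω_out/ω_in = 19/26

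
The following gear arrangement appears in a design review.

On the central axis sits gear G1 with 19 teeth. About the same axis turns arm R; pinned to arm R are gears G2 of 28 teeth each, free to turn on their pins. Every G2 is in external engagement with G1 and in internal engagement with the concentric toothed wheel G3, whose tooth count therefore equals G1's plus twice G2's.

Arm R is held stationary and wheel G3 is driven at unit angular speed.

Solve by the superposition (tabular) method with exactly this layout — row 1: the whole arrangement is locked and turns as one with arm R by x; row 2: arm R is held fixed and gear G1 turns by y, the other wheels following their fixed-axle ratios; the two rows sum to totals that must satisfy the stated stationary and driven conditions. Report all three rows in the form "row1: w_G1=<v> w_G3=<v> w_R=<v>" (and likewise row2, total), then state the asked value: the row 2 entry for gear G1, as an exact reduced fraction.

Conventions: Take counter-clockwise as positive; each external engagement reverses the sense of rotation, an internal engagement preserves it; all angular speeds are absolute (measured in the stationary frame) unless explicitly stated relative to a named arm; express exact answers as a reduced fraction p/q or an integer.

topology: planetary set — G1 19T / G2 28T / G3 75T, arm = carrier (Willis)
row 1 (train locked, turned with arm): all members turn x
superposition row 2 [arm held]: sun y, ring −(19/75)·y, arm 0
boundary: total ω_arm = x = 0 and total ω_ring = x − (19/75)·y = 1  ⇒  y = -75/19, x = 0
row 2 ring = −(19/75)·(-75/19) = 1
totals (row 1 + row 2): sun 0 + (-75/19) = -75/19, ring 0 + 1 = 1, arm 0 + 0 = 0
asked cell (row2, sun) = -75/19

row1: w_G1=0 w_G3=0 w_R=0
row2: w_G1=-75/19 w_G3=1 w_R=0
total: w_G1=-75/19 w_G3=1 w_R=0
asked value: -75/19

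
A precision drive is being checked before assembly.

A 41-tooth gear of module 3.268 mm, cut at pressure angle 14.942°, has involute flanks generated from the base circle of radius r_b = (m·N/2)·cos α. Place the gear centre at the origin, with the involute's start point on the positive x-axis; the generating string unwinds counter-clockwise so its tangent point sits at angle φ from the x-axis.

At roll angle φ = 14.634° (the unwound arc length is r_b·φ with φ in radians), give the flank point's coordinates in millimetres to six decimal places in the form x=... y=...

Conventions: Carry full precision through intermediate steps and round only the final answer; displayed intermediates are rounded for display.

x=66.805737 y=0.357159

recognized (one wheel, involute flank): single-mesh tooth geometry, m = 3.268, N = 41
pitch radius r_p = m·N/2 = 3.268·41/2 = 66.994000
base radius r_b = r_p·cos α = 66.994000·cos 14.942° = 64.728754
roll angle φ = 14.634° = 0.25541148 rad
x = r_b·(cos φ + φ·sin φ) = 66.805737
y = r_b·(sin φ − φ·cos φ) = 0.357159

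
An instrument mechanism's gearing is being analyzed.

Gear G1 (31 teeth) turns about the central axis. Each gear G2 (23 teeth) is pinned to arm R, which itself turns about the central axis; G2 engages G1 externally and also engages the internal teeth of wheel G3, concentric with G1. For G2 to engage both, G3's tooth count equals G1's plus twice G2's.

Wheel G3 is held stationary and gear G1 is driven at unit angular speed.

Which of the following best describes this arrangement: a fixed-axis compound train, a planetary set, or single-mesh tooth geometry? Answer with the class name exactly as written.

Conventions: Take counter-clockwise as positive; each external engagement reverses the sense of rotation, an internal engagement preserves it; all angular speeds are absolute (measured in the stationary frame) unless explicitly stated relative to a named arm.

class = planetary set [G3 = 31+2·23 = 77; Willis about the carrier]
classification: planetary set

planetary set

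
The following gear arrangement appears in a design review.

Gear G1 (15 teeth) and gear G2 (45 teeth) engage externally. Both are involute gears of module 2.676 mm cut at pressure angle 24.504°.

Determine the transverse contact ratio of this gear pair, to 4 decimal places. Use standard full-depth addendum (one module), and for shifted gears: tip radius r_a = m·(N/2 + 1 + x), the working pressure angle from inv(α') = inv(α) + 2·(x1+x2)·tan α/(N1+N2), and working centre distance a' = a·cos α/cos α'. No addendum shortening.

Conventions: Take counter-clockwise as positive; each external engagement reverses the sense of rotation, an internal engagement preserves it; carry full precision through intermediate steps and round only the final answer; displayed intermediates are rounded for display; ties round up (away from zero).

single-mesh involute tooth geometry (15T engaging 45T at module 2.676)
base radii: r_b1 = 18.262342, r_b2 = 54.787025
tip radii: r_a1 = 22.746000, r_a2 = 62.886000
no profile shift: α' = α, a' = a
action lengths: √(r_a1²−r_b1²) = 13.559771, √(r_a2²−r_b2²) = 30.871199
base pitch p_b = π·m·cos α = 7.649712
CR = (13.559771 + 30.871199 − 80.280000·sin 24.50400°)/7.649712 = 1.455518
contact ratio ≈ 1.4555

1.4555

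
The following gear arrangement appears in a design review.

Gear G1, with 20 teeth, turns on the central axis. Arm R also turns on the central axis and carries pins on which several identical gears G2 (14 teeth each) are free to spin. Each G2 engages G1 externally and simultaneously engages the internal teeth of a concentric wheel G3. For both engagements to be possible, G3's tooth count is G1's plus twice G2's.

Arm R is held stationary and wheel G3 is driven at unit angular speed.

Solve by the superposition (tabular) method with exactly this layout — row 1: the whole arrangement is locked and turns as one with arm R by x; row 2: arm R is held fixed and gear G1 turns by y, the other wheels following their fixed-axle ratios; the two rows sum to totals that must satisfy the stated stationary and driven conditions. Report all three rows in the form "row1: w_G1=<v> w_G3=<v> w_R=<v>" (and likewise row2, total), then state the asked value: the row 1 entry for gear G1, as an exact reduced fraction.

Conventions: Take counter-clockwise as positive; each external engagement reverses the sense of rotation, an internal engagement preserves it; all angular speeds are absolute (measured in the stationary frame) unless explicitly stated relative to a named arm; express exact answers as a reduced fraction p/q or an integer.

row1: w_G1=0 w_G3=0 w_R=0
row2: w_G1=-12/5 w_G3=1 w_R=0
total: w_G1=-12/5 w_G3=1 w_R=0
asked value: 0

class = planetary set [G3 = 20+2·14 = 48; Willis about the carrier]
row 1 — lock + rotate with arm: ω_sun = ω_ring = ω_arm = x
row 2 — arm fixed, fixed-axis ratios: sun y, ring −(20/48)·y, arm 0
boundary: total ω_arm = x = 0 and total ω_ring = x − (20/48)·y = 1  ⇒  y = -12/5, x = 0
row 2 ring = −(20/48)·(-12/5) = 1
totals (row 1 + row 2): sun 0 + (-12/5) = -12/5, ring 0 + 1 = 1, arm 0 + 0 = 0
asked cell (row1, sun) = 0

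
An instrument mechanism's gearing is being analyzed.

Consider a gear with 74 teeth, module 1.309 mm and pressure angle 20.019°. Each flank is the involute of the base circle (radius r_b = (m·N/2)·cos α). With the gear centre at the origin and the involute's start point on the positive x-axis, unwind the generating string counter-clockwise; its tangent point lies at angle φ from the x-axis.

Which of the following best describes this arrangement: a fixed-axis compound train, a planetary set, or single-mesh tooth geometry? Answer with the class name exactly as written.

single-mesh involute tooth geometry (74T wheel at module 1.309)
classification: single-mesh tooth geometry

single-mesh tooth geometry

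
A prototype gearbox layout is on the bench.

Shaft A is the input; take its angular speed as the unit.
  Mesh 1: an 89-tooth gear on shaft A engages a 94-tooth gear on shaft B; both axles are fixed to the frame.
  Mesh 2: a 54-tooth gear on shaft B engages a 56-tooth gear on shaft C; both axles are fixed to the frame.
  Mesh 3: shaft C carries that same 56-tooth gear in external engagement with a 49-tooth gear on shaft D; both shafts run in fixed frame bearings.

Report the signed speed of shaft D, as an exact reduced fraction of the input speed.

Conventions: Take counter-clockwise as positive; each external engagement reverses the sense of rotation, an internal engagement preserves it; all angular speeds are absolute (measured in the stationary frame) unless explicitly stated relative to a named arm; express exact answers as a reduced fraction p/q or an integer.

-2403/2303

3-mesh fixed-axis compound train (all bearings frame-fixed)
mesh 1 [89T→94T]: |ω|/ω_in = 1×89/94 = 89/94, sense flips to −
mesh 2 [54T→56T]: |ω|/ω_in = (89/94)×54/56 = 2403/2632, sense flips to +
mesh 3 [56T→49T]: |ω|/ω_in = (2403/2632)×56/49 = 2403/2303, sense flips to −
signed output speed (× input speed) = -2403/2303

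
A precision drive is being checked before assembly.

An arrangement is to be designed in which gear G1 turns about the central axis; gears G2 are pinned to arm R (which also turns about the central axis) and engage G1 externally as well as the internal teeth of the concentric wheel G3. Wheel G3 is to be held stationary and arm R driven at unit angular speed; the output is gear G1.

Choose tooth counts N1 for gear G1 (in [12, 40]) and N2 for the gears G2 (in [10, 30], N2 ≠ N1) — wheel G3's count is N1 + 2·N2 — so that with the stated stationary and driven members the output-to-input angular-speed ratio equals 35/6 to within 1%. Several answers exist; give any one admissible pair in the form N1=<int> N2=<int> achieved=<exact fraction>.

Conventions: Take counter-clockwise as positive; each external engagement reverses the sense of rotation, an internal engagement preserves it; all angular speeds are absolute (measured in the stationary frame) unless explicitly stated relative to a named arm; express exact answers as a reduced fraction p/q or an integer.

N1=12 N2=23 achieved=35/6

design class (target 35/6): planetary set
Willis with ω_ring = 0: ω_sun/ω_arm = (N1+N3)/N1; set equal to 35/6  ⇒  N3/N1 = 35/6 − 1 = 29/6
N3 = N1 + 2·N2  ⇒  N2/N1 = (N3/N1 − 1)/2 = (29/6 − 1)/2 = 23/12
smallest multiple with N1 ≥ 12 and N2 ≥ 10: k = 1  ⇒  N1 = 1·12 = 12, N2 = 1·23 = 23 (N1 ≤ 40, N2 ≤ 30, N2 ≠ N1 ✓), N3 = 12 + 2·23 = 58
check: (N1+N3)/N1 with N1 = 12, N3 = 58 gives 35/6; |achieved − target| = 0 ≤ 7/120 ✓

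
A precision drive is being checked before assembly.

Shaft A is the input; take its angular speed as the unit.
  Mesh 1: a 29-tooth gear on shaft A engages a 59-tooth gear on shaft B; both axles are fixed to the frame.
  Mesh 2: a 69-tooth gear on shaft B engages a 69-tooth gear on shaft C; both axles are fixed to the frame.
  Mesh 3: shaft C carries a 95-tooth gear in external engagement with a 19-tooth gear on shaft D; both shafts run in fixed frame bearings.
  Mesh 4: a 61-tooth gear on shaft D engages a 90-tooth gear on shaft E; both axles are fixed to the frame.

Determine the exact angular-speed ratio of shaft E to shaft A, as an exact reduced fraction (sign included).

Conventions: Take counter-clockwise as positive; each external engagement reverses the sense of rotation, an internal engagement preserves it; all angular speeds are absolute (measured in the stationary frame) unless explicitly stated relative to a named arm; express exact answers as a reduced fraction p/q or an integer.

class = fixed-axis compound train [4 meshes; 4 ratios multiply, 4 sense flips]
mesh 1 [29T→59T]: running ratio 29/59, sense −
mesh 2 [69T→69T]: running ratio 29/59, sense +
mesh 3 [95T→19T]: running ratio 145/59, sense −
mesh 4 [61T→90T]: running ratio 1769/1062, sense +
ω_out/ω_in = 1769/1062

1769/1062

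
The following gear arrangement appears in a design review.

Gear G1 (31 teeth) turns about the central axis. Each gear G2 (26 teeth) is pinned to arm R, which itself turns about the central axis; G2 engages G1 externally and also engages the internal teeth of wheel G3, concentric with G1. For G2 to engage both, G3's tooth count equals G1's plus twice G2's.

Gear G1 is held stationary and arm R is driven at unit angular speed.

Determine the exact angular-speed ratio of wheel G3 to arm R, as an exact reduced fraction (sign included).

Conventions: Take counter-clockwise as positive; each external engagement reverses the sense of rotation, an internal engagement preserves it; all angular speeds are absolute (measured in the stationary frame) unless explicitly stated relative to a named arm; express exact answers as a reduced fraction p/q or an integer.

recognized (axles ride arm R): planetary set, 31/26/83 teeth
ring teeth: 31 + 2·26 = 83
31(ω_sun−ω_arm) = −83(ω_ring−ω_arm),  ω_sun = 0, ω_arm = 1
ω_ring = 1 − (31/83)(0−1) = 114/83
ω_out/ω_in = 114/83

114/83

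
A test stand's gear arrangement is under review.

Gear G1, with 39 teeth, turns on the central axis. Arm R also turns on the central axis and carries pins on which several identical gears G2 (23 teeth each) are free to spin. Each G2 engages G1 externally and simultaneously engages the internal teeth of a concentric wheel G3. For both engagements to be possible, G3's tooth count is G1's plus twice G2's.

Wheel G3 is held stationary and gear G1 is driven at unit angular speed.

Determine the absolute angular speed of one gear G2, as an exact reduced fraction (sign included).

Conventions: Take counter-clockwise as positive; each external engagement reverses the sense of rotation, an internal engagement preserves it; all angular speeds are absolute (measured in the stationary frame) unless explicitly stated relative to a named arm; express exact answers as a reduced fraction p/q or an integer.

recognized (axles ride arm R): planetary set, 39/23/85 teeth
ring teeth: 39 + 2·23 = 85
39(ω_sun−ω_arm) = −85(ω_ring−ω_arm),  ω_ring = 0, ω_sun = 1
39(1−ω_arm) = −85(0−ω_arm)  ⇒  124·ω_arm = 39  ⇒  ω_arm = 39/124
sun–planet mesh: 39·(1−39/124) = −23·(ω_p−ω_arm)  ⇒  ω_p−ω_arm = -3315/2852
ω_p = 39/124 − 3315/2852 = -39/46
exact speed ratio = -39/46

-39/46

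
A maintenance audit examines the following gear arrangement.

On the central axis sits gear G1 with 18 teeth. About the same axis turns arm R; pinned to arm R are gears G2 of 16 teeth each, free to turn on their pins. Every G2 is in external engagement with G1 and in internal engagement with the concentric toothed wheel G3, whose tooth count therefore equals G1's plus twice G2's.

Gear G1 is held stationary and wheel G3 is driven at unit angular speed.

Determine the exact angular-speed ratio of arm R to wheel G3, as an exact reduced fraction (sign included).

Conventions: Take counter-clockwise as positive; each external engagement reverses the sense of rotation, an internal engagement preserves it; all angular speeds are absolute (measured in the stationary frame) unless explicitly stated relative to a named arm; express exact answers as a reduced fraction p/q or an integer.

topology: planetary set — G1 18T / G2 16T / G3 50T, arm = carrier (Willis)
ring teeth: 18 + 2·16 = 50
18(ω_sun−ω_arm) = −50(ω_ring−ω_arm),  ω_sun = 0, ω_ring = 1
18(0−ω_arm) = −50(1−ω_arm)  ⇒  68·ω_arm = 50  ⇒  ω_arm = 25/34
ω_out/ω_in = 25/34

25/34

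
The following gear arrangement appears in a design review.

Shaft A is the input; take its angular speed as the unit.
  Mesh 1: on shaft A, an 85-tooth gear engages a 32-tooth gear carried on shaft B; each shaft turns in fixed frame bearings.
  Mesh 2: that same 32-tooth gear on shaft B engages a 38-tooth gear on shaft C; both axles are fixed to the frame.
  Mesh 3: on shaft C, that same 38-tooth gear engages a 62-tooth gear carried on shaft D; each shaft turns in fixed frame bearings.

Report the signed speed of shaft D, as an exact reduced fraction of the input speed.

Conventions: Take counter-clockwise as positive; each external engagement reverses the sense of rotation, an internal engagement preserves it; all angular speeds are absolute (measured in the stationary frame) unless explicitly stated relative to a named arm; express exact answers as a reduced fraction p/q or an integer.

-85/62

3-mesh fixed-axis compound train (all bearings frame-fixed)
mesh 1 [85T→32T]: |ω|/ω_in = 1×85/32 = 85/32, sense flips to −
mesh 2 [32T→38T]: |ω|/ω_in = (85/32)×32/38 = 85/38, sense flips to +
mesh 3 [38T→62T]: |ω|/ω_in = (85/38)×38/62 = 85/62, sense flips to −
signed output speed (× input speed) = -85/62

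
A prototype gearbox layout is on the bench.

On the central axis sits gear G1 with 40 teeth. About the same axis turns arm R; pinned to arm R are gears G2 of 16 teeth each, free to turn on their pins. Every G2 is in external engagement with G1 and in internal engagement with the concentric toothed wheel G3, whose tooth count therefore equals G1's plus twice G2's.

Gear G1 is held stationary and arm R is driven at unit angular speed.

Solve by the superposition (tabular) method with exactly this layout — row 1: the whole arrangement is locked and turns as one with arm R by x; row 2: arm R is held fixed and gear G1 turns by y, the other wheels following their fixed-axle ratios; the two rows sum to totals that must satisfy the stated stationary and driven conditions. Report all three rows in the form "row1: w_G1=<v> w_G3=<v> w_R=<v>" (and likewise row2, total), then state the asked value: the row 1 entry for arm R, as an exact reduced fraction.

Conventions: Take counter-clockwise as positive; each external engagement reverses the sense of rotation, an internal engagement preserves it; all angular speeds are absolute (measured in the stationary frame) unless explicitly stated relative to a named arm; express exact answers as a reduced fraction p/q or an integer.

class = planetary set [G3 = 40+2·16 = 72; Willis about the carrier]
row 1 (train locked, turned with arm): all members turn x
row 2 — arm fixed, fixed-axis ratios: sun y, ring −(40/72)·y, arm 0
boundary: total ω_sun = x + y = 0 and total ω_arm = x = 1  ⇒  y = -1, x = 1
row 2 ring = −(40/72)·(-1) = 5/9
totals (row 1 + row 2): sun 1 + (-1) = 0, ring 1 + 5/9 = 14/9, arm 1 + 0 = 1
asked cell (row1, arm) = 1

row1: w_G1=1 w_G3=1 w_R=1
row2: w_G1=-1 w_G3=5/9 w_R=0
total: w_G1=0 w_G3=14/9 w_R=1
asked value: 1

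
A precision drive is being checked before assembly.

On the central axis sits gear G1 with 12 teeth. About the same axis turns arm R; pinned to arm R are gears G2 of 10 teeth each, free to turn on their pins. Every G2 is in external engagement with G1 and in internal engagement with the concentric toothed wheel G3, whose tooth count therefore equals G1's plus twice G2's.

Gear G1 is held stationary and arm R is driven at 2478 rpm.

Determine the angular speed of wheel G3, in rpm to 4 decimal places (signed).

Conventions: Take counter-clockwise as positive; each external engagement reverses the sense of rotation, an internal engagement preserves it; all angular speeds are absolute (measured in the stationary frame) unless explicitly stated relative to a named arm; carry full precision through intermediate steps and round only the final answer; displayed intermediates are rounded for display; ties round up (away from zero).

+3407.2500 rpm

topology: planetary set — G1 12T / G2 10T / G3 32T, arm = carrier (Willis)
normalise by the input: solve with ω_arm = 1, then scale by 2478 rpm
ring teeth: 12 + 2·10 = 32
12(ω_sun−ω_arm) = −32(ω_ring−ω_arm),  ω_sun = 0, ω_arm = 1
ω_ring = 1 − (12/32)(0−1) = 11/8
scale: ω_ring = 11/8 × 2478 rpm = +3407.2500 rpm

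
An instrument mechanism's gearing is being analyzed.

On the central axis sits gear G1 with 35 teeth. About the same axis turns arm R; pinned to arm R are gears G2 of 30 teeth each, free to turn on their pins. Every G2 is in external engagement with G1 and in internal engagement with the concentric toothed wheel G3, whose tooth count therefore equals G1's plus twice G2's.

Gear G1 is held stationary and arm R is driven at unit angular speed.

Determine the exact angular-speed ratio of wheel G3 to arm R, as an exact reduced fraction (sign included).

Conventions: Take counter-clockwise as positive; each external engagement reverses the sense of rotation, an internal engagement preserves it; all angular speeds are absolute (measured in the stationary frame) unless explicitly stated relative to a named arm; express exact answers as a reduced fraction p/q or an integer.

recognized (axles ride arm R): planetary set, 35/30/95 teeth
ring teeth: 35 + 2·30 = 95
35(ω_sun−ω_arm) = −95(ω_ring−ω_arm),  ω_sun = 0, ω_arm = 1
ω_ring = 1 − (35/95)(0−1) = 26/19
ω_out/ω_in = 26/19

26/19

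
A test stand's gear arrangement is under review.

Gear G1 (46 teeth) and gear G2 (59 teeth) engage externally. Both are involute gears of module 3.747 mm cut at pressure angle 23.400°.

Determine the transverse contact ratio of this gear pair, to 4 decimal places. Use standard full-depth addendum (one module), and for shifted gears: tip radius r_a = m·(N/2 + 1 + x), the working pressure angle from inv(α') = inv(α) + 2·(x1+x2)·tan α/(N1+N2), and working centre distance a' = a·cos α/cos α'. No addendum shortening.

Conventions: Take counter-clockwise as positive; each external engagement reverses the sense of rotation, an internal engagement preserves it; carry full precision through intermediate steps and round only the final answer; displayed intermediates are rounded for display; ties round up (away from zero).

recognized (one external pair, fixed centres): single-mesh tooth geometry, m = 3.747, N1 = 46, N2 = 59
base radii: r_b1 = 79.093011, r_b2 = 101.445384
tip radii: r_a1 = 89.928000, r_a2 = 114.283500
no profile shift: α' = α, a' = a
action lengths: √(r_a1²−r_b1²) = 42.794167, √(r_a2²−r_b2²) = 52.626537
base pitch p_b = π·m·cos α = 10.803392
CR = (42.794167 + 52.626537 − 196.717500·sin 23.40000°)/10.803392 = 1.600864
contact ratio ≈ 1.6009

1.6009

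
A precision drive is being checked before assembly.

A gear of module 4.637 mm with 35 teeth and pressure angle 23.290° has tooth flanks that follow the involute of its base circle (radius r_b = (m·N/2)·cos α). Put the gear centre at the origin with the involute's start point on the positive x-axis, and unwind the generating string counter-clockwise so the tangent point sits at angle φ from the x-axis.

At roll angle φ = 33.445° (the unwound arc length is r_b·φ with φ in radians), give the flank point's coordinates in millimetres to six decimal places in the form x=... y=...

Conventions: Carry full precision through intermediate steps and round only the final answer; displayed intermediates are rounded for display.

x=86.172226 y=4.775241

single-mesh involute tooth geometry (35T wheel at module 4.637)
pitch radius r_p = m·N/2 = 4.637·35/2 = 81.147500
base radius r_b = r_p·cos α = 81.147500·cos 23.290° = 74.535229
roll angle φ = 33.445° = 0.58372537 rad
x = r_b·(cos φ + φ·sin φ) = 86.172226
y = r_b·(sin φ − φ·cos φ) = 4.775241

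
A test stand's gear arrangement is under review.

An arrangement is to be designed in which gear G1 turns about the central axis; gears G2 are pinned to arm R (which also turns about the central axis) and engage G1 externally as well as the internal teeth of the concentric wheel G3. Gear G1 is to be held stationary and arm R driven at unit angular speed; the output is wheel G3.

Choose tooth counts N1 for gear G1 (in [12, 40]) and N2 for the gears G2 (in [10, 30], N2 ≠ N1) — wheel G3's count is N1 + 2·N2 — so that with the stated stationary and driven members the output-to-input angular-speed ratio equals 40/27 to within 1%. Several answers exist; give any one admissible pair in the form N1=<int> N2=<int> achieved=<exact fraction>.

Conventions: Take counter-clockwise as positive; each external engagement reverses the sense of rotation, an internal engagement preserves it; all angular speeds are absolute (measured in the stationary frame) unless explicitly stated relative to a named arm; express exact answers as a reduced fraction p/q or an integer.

topology: planetary set — design target 40/27, arm = carrier (Willis)
Willis with ω_sun = 0: ω_ring/ω_arm = (N1+N3)/N3; set equal to 40/27  ⇒  N3/N1 = 1/(40/27 − 1) = 27/13
N3 = N1 + 2·N2  ⇒  N2/N1 = (N3/N1 − 1)/2 = (27/13 − 1)/2 = 7/13
smallest multiple with N1 ≥ 12 and N2 ≥ 10: k = 2  ⇒  N1 = 2·13 = 26, N2 = 2·7 = 14 (N1 ≤ 40, N2 ≤ 30, N2 ≠ N1 ✓), N3 = 26 + 2·14 = 54
check: (N1+N3)/N3 with N1 = 26, N3 = 54 gives 40/27; |achieved − target| = 0 ≤ 2/135 ✓

N1=26 N2=14 achieved=40/27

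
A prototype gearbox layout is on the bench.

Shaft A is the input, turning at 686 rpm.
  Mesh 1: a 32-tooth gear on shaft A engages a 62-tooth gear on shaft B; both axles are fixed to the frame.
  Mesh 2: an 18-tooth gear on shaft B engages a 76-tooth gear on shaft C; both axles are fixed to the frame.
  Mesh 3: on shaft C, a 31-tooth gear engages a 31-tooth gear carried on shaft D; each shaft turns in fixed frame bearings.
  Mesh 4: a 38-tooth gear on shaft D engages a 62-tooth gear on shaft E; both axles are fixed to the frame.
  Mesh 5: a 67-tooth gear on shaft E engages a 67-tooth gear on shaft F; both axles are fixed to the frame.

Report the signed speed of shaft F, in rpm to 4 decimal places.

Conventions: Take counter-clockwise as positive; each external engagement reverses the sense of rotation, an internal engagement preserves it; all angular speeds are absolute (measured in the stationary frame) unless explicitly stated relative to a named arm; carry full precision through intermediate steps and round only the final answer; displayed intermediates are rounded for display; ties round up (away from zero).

recognized (6 fixed axles, 5 meshes): fixed-axis compound train
mesh 1 [32T→62T]: ω = 686.0000×32/62 = 354.0645 rpm, sense flips to −
mesh 2 [18T→76T]: ω = 354.0645×18/76 = 83.8574 rpm, sense flips to +
mesh 3 [31T→31T]: ω = 83.8574×31/31 = 83.8574 rpm, sense flips to −
mesh 4 [38T→62T]: ω = 83.8574×38/62 = 51.3965 rpm, sense flips to +
mesh 5 [67T→67T]: ω = 51.3965×67/67 = 51.3965 rpm, sense flips to −
signed output speed = -51.3965 rpm

-51.3965 rpm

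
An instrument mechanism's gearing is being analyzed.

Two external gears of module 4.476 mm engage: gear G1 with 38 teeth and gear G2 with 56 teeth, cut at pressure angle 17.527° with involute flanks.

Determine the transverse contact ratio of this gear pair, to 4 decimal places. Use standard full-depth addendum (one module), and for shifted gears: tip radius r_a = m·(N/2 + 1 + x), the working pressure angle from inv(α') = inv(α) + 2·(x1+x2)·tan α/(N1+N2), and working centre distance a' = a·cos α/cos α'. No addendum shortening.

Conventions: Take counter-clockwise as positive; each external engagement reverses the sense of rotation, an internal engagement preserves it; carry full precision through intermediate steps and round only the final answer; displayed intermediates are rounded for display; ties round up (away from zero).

1.8807

topology: single-mesh involute geometry — m = 4.476, 38T/56T pair
base radii: r_b1 = 81.095844, r_b2 = 119.509665
tip radii: r_a1 = 89.520000, r_a2 = 129.804000
no profile shift: α' = α, a' = a
action lengths: √(r_a1²−r_b1²) = 37.911666, √(r_a2²−r_b2²) = 50.660817
base pitch p_b = π·m·cos α = 13.408953
CR = (37.911666 + 50.660817 − 210.372000·sin 17.52700°)/13.408953 = 1.880673
contact ratio ≈ 1.8807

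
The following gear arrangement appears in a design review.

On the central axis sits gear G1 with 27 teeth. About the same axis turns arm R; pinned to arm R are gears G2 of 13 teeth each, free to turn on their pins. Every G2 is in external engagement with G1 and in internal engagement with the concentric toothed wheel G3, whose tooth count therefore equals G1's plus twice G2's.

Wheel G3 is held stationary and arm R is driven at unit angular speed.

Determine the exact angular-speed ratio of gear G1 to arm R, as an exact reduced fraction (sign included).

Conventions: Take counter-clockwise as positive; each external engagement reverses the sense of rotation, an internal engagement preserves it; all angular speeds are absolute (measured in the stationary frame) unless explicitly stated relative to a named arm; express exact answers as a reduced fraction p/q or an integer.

recognized (axles ride arm R): planetary set, 27/13/53 teeth
ring teeth: 27 + 2·13 = 53
27(ω_sun−ω_arm) = −53(ω_ring−ω_arm),  ω_ring = 0, ω_arm = 1
ω_sun = 1 − (53/27)(0−1) = 80/27
ω_out/ω_in = 80/27

80/27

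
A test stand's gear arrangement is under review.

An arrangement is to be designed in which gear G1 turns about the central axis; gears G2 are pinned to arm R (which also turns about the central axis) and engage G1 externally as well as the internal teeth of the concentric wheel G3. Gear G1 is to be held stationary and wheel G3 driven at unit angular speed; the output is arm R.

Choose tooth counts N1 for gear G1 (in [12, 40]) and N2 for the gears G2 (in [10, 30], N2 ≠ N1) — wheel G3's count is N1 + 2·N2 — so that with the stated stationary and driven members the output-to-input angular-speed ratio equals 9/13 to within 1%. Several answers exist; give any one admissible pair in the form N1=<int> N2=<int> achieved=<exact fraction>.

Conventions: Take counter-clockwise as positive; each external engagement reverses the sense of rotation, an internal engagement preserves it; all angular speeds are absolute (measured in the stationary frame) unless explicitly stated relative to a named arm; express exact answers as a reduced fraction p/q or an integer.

N1=16 N2=10 achieved=9/13

topology: planetary set — design target 9/13, arm = carrier (Willis)
Willis with ω_sun = 0: ω_arm/ω_ring = N3/(N1+N3); set equal to 9/13  ⇒  N3/N1 = (9/13)/(1 − 9/13) = 9/4
N3 = N1 + 2·N2  ⇒  N2/N1 = (N3/N1 − 1)/2 = (9/4 − 1)/2 = 5/8
smallest multiple with N1 ≥ 12 and N2 ≥ 10: k = 2  ⇒  N1 = 2·8 = 16, N2 = 2·5 = 10 (N1 ≤ 40, N2 ≤ 30, N2 ≠ N1 ✓), N3 = 16 + 2·10 = 36
check: N3/(N1+N3) with N1 = 16, N3 = 36 gives 9/13; |achieved − target| = 0 ≤ 9/1300 ✓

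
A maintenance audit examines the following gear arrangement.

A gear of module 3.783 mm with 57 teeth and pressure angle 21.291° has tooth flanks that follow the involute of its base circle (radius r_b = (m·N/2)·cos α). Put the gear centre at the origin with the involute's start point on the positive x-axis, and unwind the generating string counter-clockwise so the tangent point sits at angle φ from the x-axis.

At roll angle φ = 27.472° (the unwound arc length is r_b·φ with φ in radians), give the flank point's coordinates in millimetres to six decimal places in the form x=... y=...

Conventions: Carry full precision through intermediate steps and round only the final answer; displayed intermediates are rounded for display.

single-mesh involute tooth geometry (57T wheel at module 3.783)
pitch radius r_p = m·N/2 = 3.783·57/2 = 107.815500
base radius r_b = r_p·cos α = 107.815500·cos 21.291° = 100.456906
roll angle φ = 27.472° = 0.47947685 rad
x = r_b·(cos φ + φ·sin φ) = 111.349075
y = r_b·(sin φ − φ·cos φ) = 3.606983

x=111.349075 y=3.606983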